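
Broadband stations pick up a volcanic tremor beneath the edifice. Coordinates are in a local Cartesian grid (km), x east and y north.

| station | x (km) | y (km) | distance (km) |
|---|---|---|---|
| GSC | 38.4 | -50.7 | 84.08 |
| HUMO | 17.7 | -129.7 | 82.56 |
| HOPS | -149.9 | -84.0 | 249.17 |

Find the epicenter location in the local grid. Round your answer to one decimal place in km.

97.9 km east, -110.1 km north

Circle about each station: (x − 38.4)² + (y + 50.7)² = 84.08²; (x − 17.7)² + (y + 129.7)² = 82.56²; (x + 149.9)² + (y + 84.0)² = 249.17².
Subtracting pairs of circle equations eliminates x²+y² and gives linear equations (the radical axes):
-41.4 x − 158.0 y = 13343.62
-376.6 x − 66.6 y = -29535.28
Solving the 2×2 system: x ≈ 97.9, y ≈ -110.1 km.
Check against GSC (with the unrounded x, y): √((x − 38.4)²+(y + 50.7)²) = 84.08 ≈ 84.08 km. ✓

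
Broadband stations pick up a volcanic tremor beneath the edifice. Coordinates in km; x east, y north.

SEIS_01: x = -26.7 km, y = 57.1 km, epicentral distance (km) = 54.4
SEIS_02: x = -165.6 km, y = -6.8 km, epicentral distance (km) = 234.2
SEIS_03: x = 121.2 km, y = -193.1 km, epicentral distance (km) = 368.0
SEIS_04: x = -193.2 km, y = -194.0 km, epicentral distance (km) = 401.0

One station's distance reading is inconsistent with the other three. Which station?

SEIS_01

Solve using three stations at a time. Using SEIS_02, SEIS_03, SEIS_04 (subtract circle equations pairwise → linear system) gives (x, y) ≈ (3.4, 155.6).
Distances from that point to each station vs reported:
  SEIS_01: calculated 103.0 vs reported 54.4 → residual 48.6 km
  SEIS_02: calculated 234.4 vs reported 234.2 → residual 0.2 km
  SEIS_03: calculated 368.1 vs reported 368.0 → residual 0.1 km
  SEIS_04: calculated 401.1 vs reported 401.0 → residual 0.1 km
SEIS_02, SEIS_03, SEIS_04 are mutually consistent (residuals ≈ 0); SEIS_01 is off by 48.6 km.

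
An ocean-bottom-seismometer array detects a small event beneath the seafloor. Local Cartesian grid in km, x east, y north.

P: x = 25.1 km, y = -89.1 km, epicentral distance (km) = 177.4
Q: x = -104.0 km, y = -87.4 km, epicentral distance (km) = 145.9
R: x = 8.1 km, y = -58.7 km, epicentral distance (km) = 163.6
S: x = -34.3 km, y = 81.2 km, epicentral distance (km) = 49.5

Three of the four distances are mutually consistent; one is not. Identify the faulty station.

R

Solve using three stations at a time. Using P, Q, S (subtract circle equations pairwise → linear system) gives (x, y) ≈ (-77.0, 56.0).
Distances from that point to each station vs reported:
  P: calculated 177.4 vs reported 177.4 → residual 0.0 km
  Q: calculated 145.9 vs reported 145.9 → residual 0.0 km
  R: calculated 142.8 vs reported 163.6 → residual 20.8 km
  S: calculated 49.6 vs reported 49.5 → residual 0.1 km
P, Q, S are mutually consistent (residuals ≈ 0); R is off by 20.8 km.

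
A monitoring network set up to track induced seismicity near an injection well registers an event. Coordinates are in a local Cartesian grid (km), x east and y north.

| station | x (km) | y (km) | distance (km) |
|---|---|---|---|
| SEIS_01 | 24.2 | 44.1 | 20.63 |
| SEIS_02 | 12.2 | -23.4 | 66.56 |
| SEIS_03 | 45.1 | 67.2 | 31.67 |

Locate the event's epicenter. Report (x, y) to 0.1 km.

Circle about each station: (x − 24.2)² + (y − 44.1)² = 20.63²; (x − 12.2)² + (y + 23.4)² = 66.56²; (x − 45.1)² + (y − 67.2)² = 31.67².
Subtracting pairs of circle equations eliminates x²+y² and gives linear equations (the radical axes):
-24.0 x − 135.0 y = -5838.69
41.8 x + 46.2 y = 3442.01
Solving the 2×2 system: x ≈ 43.0, y ≈ 35.6 km.
Check against SEIS_01 (with the unrounded x, y): √((x − 24.2)²+(y − 44.1)²) = 20.62 ≈ 20.63 km. ✓

(43.0, 35.6)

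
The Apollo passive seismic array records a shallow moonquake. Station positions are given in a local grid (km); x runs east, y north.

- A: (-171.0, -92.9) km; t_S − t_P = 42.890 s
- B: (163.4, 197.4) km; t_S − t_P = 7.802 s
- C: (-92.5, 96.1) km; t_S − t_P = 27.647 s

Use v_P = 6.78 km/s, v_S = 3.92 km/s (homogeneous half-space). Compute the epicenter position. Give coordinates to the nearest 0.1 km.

Distance from S−P lag: d = Δt · v_P v_S / (v_P − v_S) = Δt · (6.78·3.92)/(6.78−3.92) ≈ 9.2929·Δt.
So d_A = 398.57, d_B = 72.50, d_C = 256.92 km.
Circle about each station: (x + 171.0)² + (y + 92.9)² = 398.57²; (x − 163.4)² + (y − 197.4)² = 72.50²; (x + 92.5)² + (y − 96.1)² = 256.92².
Subtracting pairs of circle equations eliminates x²+y² and gives linear equations (the radical axes):
668.8 x + 580.6 y = 181396.70
157.0 x + 378.0 y = 72770.21
Solving the 2×2 system: x ≈ 162.8, y ≈ 124.9 km.

162.8 km east, 124.9 km north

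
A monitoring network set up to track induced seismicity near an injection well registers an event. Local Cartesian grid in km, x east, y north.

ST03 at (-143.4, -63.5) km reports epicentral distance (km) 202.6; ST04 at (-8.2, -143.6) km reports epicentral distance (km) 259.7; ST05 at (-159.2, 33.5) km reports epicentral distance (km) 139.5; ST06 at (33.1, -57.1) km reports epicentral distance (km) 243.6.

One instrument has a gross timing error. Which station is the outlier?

Solve using three stations at a time. Using ST03, ST04, ST05 (subtract circle equations pairwise → linear system) gives (x, y) ≈ (-44.8, 113.6).
Distances from that point to each station vs reported:
  ST03: calculated 202.7 vs reported 202.6 → residual 0.1 km
  ST04: calculated 259.8 vs reported 259.7 → residual 0.1 km
  ST05: calculated 139.7 vs reported 139.5 → residual 0.2 km
  ST06: calculated 187.6 vs reported 243.6 → residual 56.0 km
ST03, ST04, ST05 are mutually consistent (residuals ≈ 0); ST06 is off by 56.0 km.

ST06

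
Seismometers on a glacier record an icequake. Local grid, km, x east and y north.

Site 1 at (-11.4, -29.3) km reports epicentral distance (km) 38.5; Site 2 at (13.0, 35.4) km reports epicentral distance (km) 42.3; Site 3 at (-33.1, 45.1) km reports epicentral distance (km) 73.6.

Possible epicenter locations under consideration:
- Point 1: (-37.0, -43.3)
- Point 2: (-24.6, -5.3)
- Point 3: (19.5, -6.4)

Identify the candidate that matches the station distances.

Point 3

For each candidate, compare |candidate − station| to the reported distance:
Point 1: residuals Site 1 9.3, Site 2 50.9, Site 3 14.9 → max 50.9 km
Point 2: residuals Site 1 11.1, Site 2 13.1, Site 3 22.5 → max 22.5 km
Point 3: residuals Site 1 0.0, Site 2 0.0, Site 3 0.0 → max 0.0 km
Only Point 3 has all residuals ≈ 0.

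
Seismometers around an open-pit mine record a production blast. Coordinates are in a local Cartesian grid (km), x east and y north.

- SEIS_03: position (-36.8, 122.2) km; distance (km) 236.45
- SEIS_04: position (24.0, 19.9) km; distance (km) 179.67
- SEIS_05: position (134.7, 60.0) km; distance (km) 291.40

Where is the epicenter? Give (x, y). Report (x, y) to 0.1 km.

Circle about each station: (x + 36.8)² + (y − 122.2)² = 236.45²; (x − 24.0)² + (y − 19.9)² = 179.67²; (x − 134.7)² + (y − 60.0)² = 291.40².
Subtracting the SEIS_03 equation from the SEIS_04 and SEIS_05 equations removes the quadratic terms:
121.6 x − 204.6 y = 8312.22
343.0 x − 124.4 y = -23548.35
Solving the 2×2 system: x ≈ -106.3, y ≈ -103.8 km.

x ≈ -106.3 km, y ≈ -103.8 km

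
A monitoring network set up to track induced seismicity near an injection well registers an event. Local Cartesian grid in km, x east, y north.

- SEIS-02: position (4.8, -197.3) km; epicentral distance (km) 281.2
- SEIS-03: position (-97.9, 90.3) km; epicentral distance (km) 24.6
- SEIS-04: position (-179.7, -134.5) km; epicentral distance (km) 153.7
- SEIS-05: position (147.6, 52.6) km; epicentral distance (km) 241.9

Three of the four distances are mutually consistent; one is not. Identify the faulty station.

SEIS-04

Solve using three stations at a time. Using SEIS-02, SEIS-03, SEIS-05 (subtract circle equations pairwise → linear system) gives (x, y) ≈ (-93.9, 66.0).
Distances from that point to each station vs reported:
  SEIS-02: calculated 281.2 vs reported 281.2 → residual 0.0 km
  SEIS-03: calculated 24.6 vs reported 24.6 → residual 0.0 km
  SEIS-04: calculated 218.1 vs reported 153.7 → residual 64.4 km
  SEIS-05: calculated 241.9 vs reported 241.9 → residual 0.0 km
SEIS-02, SEIS-03, SEIS-05 are mutually consistent (residuals ≈ 0); SEIS-04 is off by 64.4 km.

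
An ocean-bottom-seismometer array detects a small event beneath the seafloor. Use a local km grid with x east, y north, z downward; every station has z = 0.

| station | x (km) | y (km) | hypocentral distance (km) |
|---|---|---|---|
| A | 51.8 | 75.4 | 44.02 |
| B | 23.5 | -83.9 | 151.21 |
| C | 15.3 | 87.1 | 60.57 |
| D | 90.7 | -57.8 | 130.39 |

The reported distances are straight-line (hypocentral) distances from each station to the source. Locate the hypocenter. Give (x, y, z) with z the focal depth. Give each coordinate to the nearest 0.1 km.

x ≈ 50.2 km, y ≈ 59.2 km, depth ≈ 40.9 km

Each station gives a sphere (x−x_i)² + (y−y_i)² + z² = d_i² (stations at z=0).
Subtracting the A sphere from B and C: z² cancels, leaving linear equations in x and y:
-56.6 x − 318.6 y = -21703.64
-73.0 x + 23.4 y = -2278.86
Solving: x ≈ 50.195, y ≈ 59.205 km (keep extra digits for the depth step; rounded: 50.2, 59.2).
Then from the A sphere: z² = 44.02² − (x − 51.8)² − (y − 75.4)² with x = 50.195, y = 59.205, so z ≈ 40.901 ≈ 40.9 km.
Check against D (with the unrounded solution): distance 130.40 ≈ 130.39 km. ✓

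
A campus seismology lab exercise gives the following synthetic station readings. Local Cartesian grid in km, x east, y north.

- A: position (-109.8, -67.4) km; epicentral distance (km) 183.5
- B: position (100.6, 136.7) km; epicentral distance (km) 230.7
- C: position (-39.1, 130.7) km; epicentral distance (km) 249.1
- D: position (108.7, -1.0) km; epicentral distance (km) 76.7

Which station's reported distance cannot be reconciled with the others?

Solve using three stations at a time. Using A, B, C (subtract circle equations pairwise → linear system) gives (x, y) ≈ (72.1, -92.3).
Distances from that point to each station vs reported:
  A: calculated 183.5 vs reported 183.5 → residual 0.0 km
  B: calculated 230.7 vs reported 230.7 → residual 0.0 km
  C: calculated 249.1 vs reported 249.1 → residual 0.0 km
  D: calculated 98.3 vs reported 76.7 → residual 21.6 km
A, B, C are mutually consistent (residuals ≈ 0); D is off by 21.6 km.

D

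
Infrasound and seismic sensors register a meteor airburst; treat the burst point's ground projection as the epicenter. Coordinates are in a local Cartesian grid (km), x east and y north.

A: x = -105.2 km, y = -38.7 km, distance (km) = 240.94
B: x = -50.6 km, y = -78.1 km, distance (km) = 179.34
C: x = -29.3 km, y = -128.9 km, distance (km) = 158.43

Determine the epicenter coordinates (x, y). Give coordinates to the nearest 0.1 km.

127.0 km east, -103.0 km north

Circle about each station: (x + 105.2)² + (y + 38.7)² = 240.94²; (x + 50.6)² + (y + 78.1)² = 179.34²; (x + 29.3)² + (y + 128.9)² = 158.43².
Subtracting the A equation from the B and C equations removes the quadratic terms:
109.2 x − 78.8 y = 21984.49
151.8 x − 180.4 y = 37860.99
Solving the 2×2 system: x ≈ 127.0, y ≈ -103.0 km.
Check against A (with the unrounded x, y): √((x + 105.2)²+(y + 38.7)²) = 240.93 ≈ 240.94 km. ✓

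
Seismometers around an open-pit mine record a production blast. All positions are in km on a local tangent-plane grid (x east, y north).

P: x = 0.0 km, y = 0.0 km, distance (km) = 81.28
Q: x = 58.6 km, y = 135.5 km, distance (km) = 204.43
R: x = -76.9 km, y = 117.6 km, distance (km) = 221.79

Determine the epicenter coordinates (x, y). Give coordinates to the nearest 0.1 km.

Circle about each station: x² + y² = 81.28²; (x − 58.6)² + (y − 135.5)² = 204.43²; (x + 76.9)² + (y − 117.6)² = 221.79².
Subtracting pairs of circle equations eliminates x²+y² and gives linear equations (the radical axes):
117.2 x + 271.0 y = -13390.98
-153.8 x + 235.2 y = -22841.00
Solving the 2×2 system: x ≈ 43.9, y ≈ -68.4 km.

43.9 km east, -68.4 km north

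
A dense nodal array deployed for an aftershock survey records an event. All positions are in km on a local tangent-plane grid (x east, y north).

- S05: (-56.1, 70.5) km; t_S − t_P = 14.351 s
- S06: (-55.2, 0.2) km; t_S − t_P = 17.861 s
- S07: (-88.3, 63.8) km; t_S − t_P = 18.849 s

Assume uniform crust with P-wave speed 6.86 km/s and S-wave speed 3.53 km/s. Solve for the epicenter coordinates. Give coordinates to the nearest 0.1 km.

(47.9, 79.2)

Distance from S−P lag: d = Δt · v_P v_S / (v_P − v_S) = Δt · (6.86·3.53)/(6.86−3.53) ≈ 7.2720·Δt.
So d_S05 = 104.36, d_S06 = 129.89, d_S07 = 137.07 km.
Circle about each station: (x + 56.1)² + (y − 70.5)² = 104.36²; (x + 55.2)² + (y − 0.2)² = 129.89²; (x + 88.3)² + (y − 63.8)² = 137.07².
Subtracting the S05 equation from the S06 and S07 equations removes the quadratic terms:
1.8 x − 140.6 y = -11050.78
-64.4 x − 13.4 y = -4147.31
Solving the 2×2 system: x ≈ 47.9, y ≈ 79.2 km.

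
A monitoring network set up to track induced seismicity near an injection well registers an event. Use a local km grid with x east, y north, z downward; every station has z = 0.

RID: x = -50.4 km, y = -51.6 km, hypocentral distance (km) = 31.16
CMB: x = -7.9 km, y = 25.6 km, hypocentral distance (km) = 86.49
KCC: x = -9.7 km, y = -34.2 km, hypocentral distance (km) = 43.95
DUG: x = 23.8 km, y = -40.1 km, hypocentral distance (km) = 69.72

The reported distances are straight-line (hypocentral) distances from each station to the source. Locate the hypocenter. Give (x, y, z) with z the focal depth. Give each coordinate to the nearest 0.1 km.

x ≈ -38.9 km, y ≈ -49.8 km, depth ≈ 28.9 km

Each station gives a sphere (x−x_i)² + (y−y_i)² + z² = d_i² (stations at z=0).
Subtracting the RID sphere from CMB and KCC: z² cancels, leaving linear equations in x and y:
85.0 x + 154.4 y = -10994.52
81.4 x + 34.8 y = -4899.65
Solving: x ≈ -38.906, y ≈ -49.789 km (keep extra digits for the depth step; rounded: -38.9, -49.8).
Then from the RID sphere: z² = 31.16² − (x + 50.4)² − (y + 51.6)² with x = -38.906, y = -49.789, so z ≈ 28.906 ≈ 28.9 km.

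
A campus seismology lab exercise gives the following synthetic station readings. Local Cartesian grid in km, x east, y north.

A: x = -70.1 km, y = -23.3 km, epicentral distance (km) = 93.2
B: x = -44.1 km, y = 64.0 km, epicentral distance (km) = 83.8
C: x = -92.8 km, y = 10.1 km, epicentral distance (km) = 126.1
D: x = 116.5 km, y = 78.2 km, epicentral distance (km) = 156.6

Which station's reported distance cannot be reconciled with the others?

B

Solve using three stations at a time. Using A, C, D (subtract circle equations pairwise → linear system) gives (x, y) ≈ (20.4, -45.4).
Distances from that point to each station vs reported:
  A: calculated 93.1 vs reported 93.2 → residual 0.1 km
  B: calculated 127.0 vs reported 83.8 → residual 43.2 km
  C: calculated 126.1 vs reported 126.1 → residual 0.0 km
  D: calculated 156.6 vs reported 156.6 → residual 0.0 km
A, C, D are mutually consistent (residuals ≈ 0); B is off by 43.2 km.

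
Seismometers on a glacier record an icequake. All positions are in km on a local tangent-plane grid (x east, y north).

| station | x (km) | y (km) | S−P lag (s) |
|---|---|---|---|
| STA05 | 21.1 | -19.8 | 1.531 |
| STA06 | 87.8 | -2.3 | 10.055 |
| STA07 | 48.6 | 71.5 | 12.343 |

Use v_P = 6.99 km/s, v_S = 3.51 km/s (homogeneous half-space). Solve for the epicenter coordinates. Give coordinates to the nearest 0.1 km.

(17.3, -9.7)

Distance from S−P lag: d = Δt · v_P v_S / (v_P − v_S) = Δt · (6.99·3.51)/(6.99−3.51) ≈ 7.0503·Δt.
So d_STA05 = 10.79, d_STA06 = 70.89, d_STA07 = 87.02 km.
Circle about each station: (x − 21.1)² + (y + 19.8)² = 10.79²; (x − 87.8)² + (y + 2.3)² = 70.89²; (x − 48.6)² + (y − 71.5)² = 87.02².
Subtracting the STA05 equation from the STA06 and STA07 equations removes the quadratic terms:
133.4 x + 35.0 y = 1967.91
55.0 x + 182.6 y = -819.10
Solving the 2×2 system: x ≈ 17.3, y ≈ -9.7 km.
Check against STA05 (with the unrounded x, y): √((x − 21.1)²+(y + 19.8)²) = 10.80 ≈ 10.79 km. ✓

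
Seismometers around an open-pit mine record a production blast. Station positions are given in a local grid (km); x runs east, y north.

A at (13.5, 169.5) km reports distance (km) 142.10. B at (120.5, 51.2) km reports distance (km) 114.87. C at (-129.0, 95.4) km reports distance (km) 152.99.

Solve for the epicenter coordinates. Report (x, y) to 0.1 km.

8.1 km east, 27.5 km north

Circle about each station: (x − 13.5)² + (y − 169.5)² = 142.10²; (x − 120.5)² + (y − 51.2)² = 114.87²; (x + 129.0)² + (y − 95.4)² = 152.99².
Subtracting the A equation from the B and C equations removes the quadratic terms:
214.0 x − 236.6 y = -4773.52
-285.0 x − 148.2 y = -6383.87
Solving the 2×2 system: x ≈ 8.1, y ≈ 27.5 km.
Check against A (with the unrounded x, y): √((x − 13.5)²+(y − 169.5)²) = 142.10 ≈ 142.10 km. ✓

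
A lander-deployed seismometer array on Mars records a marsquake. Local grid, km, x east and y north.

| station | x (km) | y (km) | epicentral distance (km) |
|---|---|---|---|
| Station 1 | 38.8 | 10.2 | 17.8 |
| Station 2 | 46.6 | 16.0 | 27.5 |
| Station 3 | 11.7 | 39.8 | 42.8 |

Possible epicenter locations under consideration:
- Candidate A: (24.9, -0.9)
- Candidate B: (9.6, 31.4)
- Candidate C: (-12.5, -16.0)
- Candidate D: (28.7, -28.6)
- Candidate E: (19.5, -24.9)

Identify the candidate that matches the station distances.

For each candidate, compare |candidate − station| to the reported distance:
Candidate A: residuals Station 1 0.0, Station 2 0.0, Station 3 0.0 → max 0.0 km
Candidate B: residuals Station 1 18.3, Station 2 12.6, Station 3 34.1 → max 34.1 km
Candidate C: residuals Station 1 39.8, Station 2 39.7, Station 3 18.0 → max 39.8 km
Candidate D: residuals Station 1 22.3, Station 2 20.6, Station 3 27.7 → max 27.7 km
Candidate E: residuals Station 1 22.3, Station 2 21.6, Station 3 22.4 → max 22.4 km
Only Candidate A has all residuals ≈ 0.

Candidate A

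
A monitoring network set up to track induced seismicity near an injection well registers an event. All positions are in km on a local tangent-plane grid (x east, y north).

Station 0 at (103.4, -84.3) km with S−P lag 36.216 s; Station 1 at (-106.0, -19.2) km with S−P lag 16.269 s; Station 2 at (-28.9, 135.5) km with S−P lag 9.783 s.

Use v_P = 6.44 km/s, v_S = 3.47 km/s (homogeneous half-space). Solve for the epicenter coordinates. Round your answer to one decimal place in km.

-94.8 km east, 102.7 km north

Distance from S−P lag: d = Δt · v_P v_S / (v_P − v_S) = Δt · (6.44·3.47)/(6.44−3.47) ≈ 7.5242·Δt.
So d_Station 0 = 272.50, d_Station 1 = 122.41, d_Station 2 = 73.61 km.
Circle about each station: (x − 103.4)² + (y + 84.3)² = 272.50²; (x + 106.0)² + (y + 19.2)² = 122.41²; (x + 28.9)² + (y − 135.5)² = 73.61².
Subtracting the Station 0 equation from the Station 1 and Station 2 equations removes the quadratic terms:
-418.8 x + 130.2 y = 53078.63
-264.6 x + 439.6 y = 70235.23
Solving the 2×2 system: x ≈ -94.8, y ≈ 102.7 km.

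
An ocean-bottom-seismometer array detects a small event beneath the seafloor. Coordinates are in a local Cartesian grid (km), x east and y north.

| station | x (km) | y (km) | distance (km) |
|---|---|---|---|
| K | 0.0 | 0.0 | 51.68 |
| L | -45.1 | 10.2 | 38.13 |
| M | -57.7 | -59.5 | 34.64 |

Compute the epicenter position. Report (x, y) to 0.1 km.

Circle about each station: x² + y² = 51.68²; (x + 45.1)² + (y − 10.2)² = 38.13²; (x + 57.7)² + (y + 59.5)² = 34.64².
Subtracting the K equation from the L and M equations removes the quadratic terms:
-90.2 x + 20.4 y = 3354.98
-115.4 x − 119.0 y = 8340.43
Solving the 2×2 system: x ≈ -43.5, y ≈ -27.9 km.

-43.5 km east, -27.9 km north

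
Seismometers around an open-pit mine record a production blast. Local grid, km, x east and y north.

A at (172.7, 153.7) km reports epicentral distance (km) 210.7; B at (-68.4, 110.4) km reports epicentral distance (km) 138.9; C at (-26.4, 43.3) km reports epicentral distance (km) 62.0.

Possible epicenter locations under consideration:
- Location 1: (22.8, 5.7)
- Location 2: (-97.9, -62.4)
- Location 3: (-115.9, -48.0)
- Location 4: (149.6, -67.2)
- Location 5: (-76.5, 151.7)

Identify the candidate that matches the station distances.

For each candidate, compare |candidate − station| to the reported distance:
Location 1: residuals A 0.0, B 0.0, C 0.1 → max 0.1 km
Location 2: residuals A 135.6, B 36.4, C 65.6 → max 135.6 km
Location 3: residuals A 141.4, B 26.5, C 65.9 → max 141.4 km
Location 4: residuals A 11.4, B 142.3, C 145.8 → max 145.8 km
Location 5: residuals A 38.5, B 96.8, C 57.4 → max 96.8 km
Only Location 1 has all residuals ≈ 0.

Location 1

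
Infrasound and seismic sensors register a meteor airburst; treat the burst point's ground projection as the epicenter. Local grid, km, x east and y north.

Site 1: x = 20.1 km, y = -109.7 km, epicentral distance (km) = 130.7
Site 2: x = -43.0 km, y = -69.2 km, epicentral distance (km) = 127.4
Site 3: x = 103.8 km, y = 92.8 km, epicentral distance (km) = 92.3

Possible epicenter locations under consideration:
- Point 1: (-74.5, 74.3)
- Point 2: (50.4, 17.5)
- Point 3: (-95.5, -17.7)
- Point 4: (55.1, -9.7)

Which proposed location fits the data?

Point 2

For each candidate, compare |candidate − station| to the reported distance:
Point 1: residuals Site 1 76.2, Site 2 19.5, Site 3 87.0 → max 87.0 km
Point 2: residuals Site 1 0.1, Site 2 0.0, Site 3 0.0 → max 0.1 km
Point 3: residuals Site 1 17.0, Site 2 53.9, Site 3 135.6 → max 135.6 km
Point 4: residuals Site 1 24.8, Site 2 12.7, Site 3 21.2 → max 24.8 km
Only Point 2 has all residuals ≈ 0.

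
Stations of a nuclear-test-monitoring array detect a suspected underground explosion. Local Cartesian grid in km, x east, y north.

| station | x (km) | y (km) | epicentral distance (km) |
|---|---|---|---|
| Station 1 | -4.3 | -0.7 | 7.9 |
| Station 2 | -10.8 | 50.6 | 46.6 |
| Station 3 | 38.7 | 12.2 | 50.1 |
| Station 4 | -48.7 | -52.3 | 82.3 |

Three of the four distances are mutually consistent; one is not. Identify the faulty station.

Solve using three stations at a time. Using Station 1, Station 2, Station 3 (subtract circle equations pairwise → linear system) gives (x, y) ≈ (-10.7, 4.0).
Distances from that point to each station vs reported:
  Station 1: calculated 8.0 vs reported 7.9 → residual 0.1 km
  Station 2: calculated 46.6 vs reported 46.6 → residual 0.0 km
  Station 3: calculated 50.1 vs reported 50.1 → residual 0.0 km
  Station 4: calculated 67.9 vs reported 82.3 → residual 14.4 km
Station 1, Station 2, Station 3 are mutually consistent (residuals ≈ 0); Station 4 is off by 14.4 km.

Station 4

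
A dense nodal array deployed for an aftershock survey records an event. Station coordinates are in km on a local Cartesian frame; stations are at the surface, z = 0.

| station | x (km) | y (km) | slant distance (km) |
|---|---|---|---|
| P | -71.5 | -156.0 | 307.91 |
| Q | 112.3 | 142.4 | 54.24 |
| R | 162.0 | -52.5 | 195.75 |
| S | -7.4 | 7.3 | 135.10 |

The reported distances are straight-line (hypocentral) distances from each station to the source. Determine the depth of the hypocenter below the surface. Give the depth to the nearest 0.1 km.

z ≈ 18.9 km

Each station gives a sphere (x−x_i)² + (y−y_i)² + z² = d_i² (stations at z=0).
Subtracting the P sphere from Q and R: z² cancels, leaving linear equations in x and y:
367.6 x + 596.8 y = 95307.39
467.0 x + 207.0 y = 56042.51
Solving: x ≈ 67.703, y ≈ 117.995 km (keep extra digits for the depth step; rounded: 67.7, 118.0).
Then from the P sphere: z² = 307.91² − (x + 71.5)² − (y + 156.0)² with x = 67.703, y = 117.995, so z ≈ 18.916 ≈ 18.9 km.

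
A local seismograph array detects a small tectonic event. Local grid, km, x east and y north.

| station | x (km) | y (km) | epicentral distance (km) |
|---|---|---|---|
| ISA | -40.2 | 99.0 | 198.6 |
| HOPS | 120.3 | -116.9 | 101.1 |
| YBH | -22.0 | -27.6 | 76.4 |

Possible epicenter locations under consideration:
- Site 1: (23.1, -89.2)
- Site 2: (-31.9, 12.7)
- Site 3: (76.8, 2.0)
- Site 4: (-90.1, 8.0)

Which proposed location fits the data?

Site 1

For each candidate, compare |candidate − station| to the reported distance:
Site 1: residuals ISA 0.0, HOPS 0.0, YBH 0.1 → max 0.1 km
Site 2: residuals ISA 111.9, HOPS 98.8, YBH 34.9 → max 111.9 km
Site 3: residuals ISA 46.6, HOPS 25.5, YBH 26.7 → max 46.6 km
Site 4: residuals ISA 94.8, HOPS 143.6, YBH 0.4 → max 143.6 km
Only Site 1 has all residuals ≈ 0.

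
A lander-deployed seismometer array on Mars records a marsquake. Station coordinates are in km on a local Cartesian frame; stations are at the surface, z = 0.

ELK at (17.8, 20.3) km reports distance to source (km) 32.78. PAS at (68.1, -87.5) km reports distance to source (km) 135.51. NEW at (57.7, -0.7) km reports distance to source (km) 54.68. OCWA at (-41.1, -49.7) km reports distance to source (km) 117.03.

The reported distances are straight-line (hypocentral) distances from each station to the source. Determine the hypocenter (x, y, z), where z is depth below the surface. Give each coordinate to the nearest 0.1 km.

(29.9, 40.5, 22.8)

Each station gives a sphere (x−x_i)² + (y−y_i)² + z² = d_i² (stations at z=0).
Subtracting the ELK sphere from PAS and NEW: z² cancels, leaving linear equations in x and y:
100.6 x − 215.6 y = -5723.50
79.8 x − 42.0 y = 685.48
Solving: x ≈ 29.906, y ≈ 40.501 km (keep extra digits for the depth step; rounded: 29.9, 40.5).
Then from the ELK sphere: z² = 32.78² − (x − 17.8)² − (y − 20.3)² with x = 29.906, y = 40.501, so z ≈ 22.801 ≈ 22.8 km.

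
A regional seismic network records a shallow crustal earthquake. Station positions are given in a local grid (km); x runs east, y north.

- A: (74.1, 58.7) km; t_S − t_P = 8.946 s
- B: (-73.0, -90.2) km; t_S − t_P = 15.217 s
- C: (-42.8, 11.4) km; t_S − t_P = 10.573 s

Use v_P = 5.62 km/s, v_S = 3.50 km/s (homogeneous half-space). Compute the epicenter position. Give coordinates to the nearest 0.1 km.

49.9 km east, -20.7 km north

Distance from S−P lag: d = Δt · v_P v_S / (v_P − v_S) = Δt · (5.62·3.50)/(5.62−3.50) ≈ 9.2783·Δt.
So d_A = 83.00, d_B = 141.19, d_C = 98.10 km.
Circle about each station: (x − 74.1)² + (y − 58.7)² = 83.00²; (x + 73.0)² + (y + 90.2)² = 141.19²; (x + 42.8)² + (y − 11.4)² = 98.10².
Subtracting the A equation from the B and C equations removes the quadratic terms:
-294.2 x − 297.8 y = -8517.08
-233.8 x − 94.6 y = -9709.31
Solving the 2×2 system: x ≈ 49.9, y ≈ -20.7 km.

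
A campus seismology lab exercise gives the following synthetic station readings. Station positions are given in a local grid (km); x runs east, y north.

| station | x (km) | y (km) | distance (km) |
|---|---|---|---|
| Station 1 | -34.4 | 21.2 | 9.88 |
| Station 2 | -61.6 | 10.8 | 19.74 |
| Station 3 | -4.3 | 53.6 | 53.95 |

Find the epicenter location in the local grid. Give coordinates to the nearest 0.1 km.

Circle about each station: (x + 34.4)² + (y − 21.2)² = 9.88²; (x + 61.6)² + (y − 10.8)² = 19.74²; (x + 4.3)² + (y − 53.6)² = 53.95².
Subtracting the Station 1 equation from the Station 2 and Station 3 equations removes the quadratic terms:
-54.4 x − 20.8 y = 1986.35
60.2 x + 64.8 y = -1554.34
Solving the 2×2 system: x ≈ -42.4, y ≈ 15.4 km.
Check against Station 1 (with the unrounded x, y): √((x + 34.4)²+(y − 21.2)²) = 9.88 ≈ 9.88 km. ✓

(-42.4, 15.4)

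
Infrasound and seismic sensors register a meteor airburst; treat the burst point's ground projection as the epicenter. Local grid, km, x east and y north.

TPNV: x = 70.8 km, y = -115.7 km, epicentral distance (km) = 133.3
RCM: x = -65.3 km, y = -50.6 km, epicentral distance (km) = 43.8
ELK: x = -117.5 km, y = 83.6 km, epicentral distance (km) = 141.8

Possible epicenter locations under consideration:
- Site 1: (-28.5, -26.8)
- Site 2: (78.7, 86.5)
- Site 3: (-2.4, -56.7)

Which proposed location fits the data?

Site 1

For each candidate, compare |candidate − station| to the reported distance:
Site 1: residuals TPNV 0.0, RCM 0.0, ELK 0.0 → max 0.0 km
Site 2: residuals TPNV 69.1, RCM 155.0, ELK 54.4 → max 155.0 km
Site 3: residuals TPNV 39.3, RCM 19.4, ELK 39.7 → max 39.7 km
Only Site 1 has all residuals ≈ 0.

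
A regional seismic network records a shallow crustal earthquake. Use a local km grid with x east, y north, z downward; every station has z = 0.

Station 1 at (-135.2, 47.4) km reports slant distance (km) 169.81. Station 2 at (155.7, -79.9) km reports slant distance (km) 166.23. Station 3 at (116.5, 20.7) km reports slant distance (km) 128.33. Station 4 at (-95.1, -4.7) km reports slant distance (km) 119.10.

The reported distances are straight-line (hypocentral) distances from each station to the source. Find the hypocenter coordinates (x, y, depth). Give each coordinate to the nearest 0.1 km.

Each station gives a sphere (x−x_i)² + (y−y_i)² + z² = d_i² (stations at z=0).
Subtracting the Station 1 sphere from Station 2 and Station 3: z² cancels, leaving linear equations in x and y:
581.8 x − 254.6 y = 11303.72
503.4 x − 53.4 y = 5841.79
Solving: x ≈ 9.101, y ≈ -23.600 km (keep extra digits for the depth step; rounded: 9.1, -23.6).
Then from the Station 1 sphere: z² = 169.81² − (x + 135.2)² − (y − 47.4)² with x = 9.101, y = -23.600, so z ≈ 54.513 ≈ 54.5 km.

(9.1, -23.6, 54.5)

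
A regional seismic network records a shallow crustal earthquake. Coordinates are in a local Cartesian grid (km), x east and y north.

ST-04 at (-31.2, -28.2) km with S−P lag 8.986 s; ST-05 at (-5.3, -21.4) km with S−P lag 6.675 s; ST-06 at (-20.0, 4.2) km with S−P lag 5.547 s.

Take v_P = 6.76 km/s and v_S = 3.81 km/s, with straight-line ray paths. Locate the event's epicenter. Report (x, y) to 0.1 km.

(20.4, 30.9)

Distance from S−P lag: d = Δt · v_P v_S / (v_P − v_S) = Δt · (6.76·3.81)/(6.76−3.81) ≈ 8.7307·Δt.
So d_ST-04 = 78.45, d_ST-05 = 58.28, d_ST-06 = 48.43 km.
Circle about each station: (x + 31.2)² + (y + 28.2)² = 78.45²; (x + 5.3)² + (y + 21.4)² = 58.28²; (x + 20.0)² + (y − 4.2)² = 48.43².
Subtracting the ST-04 equation from the ST-05 and ST-06 equations removes the quadratic terms:
51.8 x + 13.6 y = 1475.21
22.4 x + 64.8 y = 2457.90
Solving the 2×2 system: x ≈ 20.4, y ≈ 30.9 km.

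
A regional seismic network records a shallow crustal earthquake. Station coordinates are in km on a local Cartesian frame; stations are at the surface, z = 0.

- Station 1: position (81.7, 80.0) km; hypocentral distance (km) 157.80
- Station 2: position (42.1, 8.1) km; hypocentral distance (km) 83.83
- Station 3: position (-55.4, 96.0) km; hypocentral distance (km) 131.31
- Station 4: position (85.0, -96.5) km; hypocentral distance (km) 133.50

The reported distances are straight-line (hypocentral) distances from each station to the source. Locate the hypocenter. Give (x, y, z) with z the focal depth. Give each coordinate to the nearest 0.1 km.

x ≈ -28.6 km, y ≈ -30.4 km, depth ≈ 23.4 km

Each station gives a sphere (x−x_i)² + (y−y_i)² + z² = d_i² (stations at z=0).
Subtracting the Station 1 sphere from Station 2 and Station 3: z² cancels, leaving linear equations in x and y:
-79.2 x − 143.8 y = 6636.50
-274.2 x + 32.0 y = 6868.79
Solving: x ≈ -28.598, y ≈ -30.400 km (keep extra digits for the depth step; rounded: -28.6, -30.4).
Then from the Station 1 sphere: z² = 157.80² − (x − 81.7)² − (y − 80.0)² with x = -28.598, y = -30.400, so z ≈ 23.389 ≈ 23.4 km.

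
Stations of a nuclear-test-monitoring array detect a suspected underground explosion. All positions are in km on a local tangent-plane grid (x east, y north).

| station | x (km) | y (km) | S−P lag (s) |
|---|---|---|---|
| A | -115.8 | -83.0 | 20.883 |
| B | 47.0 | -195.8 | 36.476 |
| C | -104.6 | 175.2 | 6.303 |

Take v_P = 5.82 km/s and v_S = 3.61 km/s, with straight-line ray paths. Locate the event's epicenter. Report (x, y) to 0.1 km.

Distance from S−P lag: d = Δt · v_P v_S / (v_P − v_S) = Δt · (5.82·3.61)/(5.82−3.61) ≈ 9.5069·Δt.
So d_A = 198.53, d_B = 346.77, d_C = 59.92 km.
Circle about each station: (x + 115.8)² + (y + 83.0)² = 198.53²; (x − 47.0)² + (y + 195.8)² = 346.77²; (x + 104.6)² + (y − 175.2)² = 59.92².
Subtracting the A equation from the B and C equations removes the quadratic terms:
325.6 x − 225.6 y = -60587.27
22.4 x + 516.4 y = 57161.31
Solving the 2×2 system: x ≈ -106.2, y ≈ 115.3 km.

-106.2 km east, 115.3 km north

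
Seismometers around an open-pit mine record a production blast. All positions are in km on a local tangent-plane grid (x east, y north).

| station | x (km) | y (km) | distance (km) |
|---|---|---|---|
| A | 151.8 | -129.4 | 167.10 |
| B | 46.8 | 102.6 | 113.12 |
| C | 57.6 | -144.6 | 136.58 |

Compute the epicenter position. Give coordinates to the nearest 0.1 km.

x ≈ 35.0 km, y ≈ -9.9 km

Circle about each station: (x − 151.8)² + (y + 129.4)² = 167.10²; (x − 46.8)² + (y − 102.6)² = 113.12²; (x − 57.6)² + (y + 144.6)² = 136.58².
Subtracting pairs of circle equations eliminates x²+y² and gives linear equations (the radical axes):
-210.0 x + 464.0 y = -11944.32
-188.4 x − 30.4 y = -6292.37
Solving the 2×2 system: x ≈ 35.0, y ≈ -9.9 km.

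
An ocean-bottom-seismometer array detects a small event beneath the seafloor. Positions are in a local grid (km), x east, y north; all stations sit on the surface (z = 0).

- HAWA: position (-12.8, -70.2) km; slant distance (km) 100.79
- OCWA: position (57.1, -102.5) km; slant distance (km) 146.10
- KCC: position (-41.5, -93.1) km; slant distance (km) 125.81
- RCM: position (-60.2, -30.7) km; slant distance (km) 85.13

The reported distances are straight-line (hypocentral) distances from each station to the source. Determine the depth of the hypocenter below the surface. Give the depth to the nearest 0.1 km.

Each station gives a sphere (x−x_i)² + (y−y_i)² + z² = d_i² (stations at z=0).
Subtracting the HAWA sphere from OCWA and KCC: z² cancels, leaving linear equations in x and y:
139.8 x − 64.6 y = -2511.81
-57.4 x − 45.8 y = -371.55
Solving: x ≈ -9.004, y ≈ 19.397 km (keep extra digits for the depth step; rounded: -9.0, 19.4).
Then from the HAWA sphere: z² = 100.79² − (x + 12.8)² − (y + 70.2)² with x = -9.004, y = 19.397, so z ≈ 46.006 ≈ 46.0 km.

z ≈ 46.0 km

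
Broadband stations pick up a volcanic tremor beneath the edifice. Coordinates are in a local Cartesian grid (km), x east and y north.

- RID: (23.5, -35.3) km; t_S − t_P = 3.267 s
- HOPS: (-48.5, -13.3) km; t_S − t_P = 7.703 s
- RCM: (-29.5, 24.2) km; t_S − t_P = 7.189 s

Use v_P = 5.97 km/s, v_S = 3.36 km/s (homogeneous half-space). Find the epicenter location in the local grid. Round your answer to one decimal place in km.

Distance from S−P lag: d = Δt · v_P v_S / (v_P − v_S) = Δt · (5.97·3.36)/(5.97−3.36) ≈ 7.6855·Δt.
So d_RID = 25.11, d_HOPS = 59.20, d_RCM = 55.25 km.
Circle about each station: (x − 23.5)² + (y + 35.3)² = 25.11²; (x + 48.5)² + (y + 13.3)² = 59.20²; (x + 29.5)² + (y − 24.2)² = 55.25².
Subtracting pairs of circle equations eliminates x²+y² and gives linear equations (the radical axes):
-144.0 x + 44.0 y = -2143.33
-106.0 x + 119.0 y = -2764.50
Solving the 2×2 system: x ≈ 10.7, y ≈ -13.7 km.
Check against RID (with the unrounded x, y): √((x − 23.5)²+(y + 35.3)²) = 25.11 ≈ 25.11 km. ✓

x ≈ 10.7 km, y ≈ -13.7 km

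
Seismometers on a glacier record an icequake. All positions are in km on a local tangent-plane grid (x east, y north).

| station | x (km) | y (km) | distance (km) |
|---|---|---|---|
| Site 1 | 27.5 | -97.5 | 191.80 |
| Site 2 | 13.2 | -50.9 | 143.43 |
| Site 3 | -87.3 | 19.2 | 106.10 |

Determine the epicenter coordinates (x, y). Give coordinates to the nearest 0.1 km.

x ≈ -9.0 km, y ≈ 90.8 km

Circle about each station: (x − 27.5)² + (y + 97.5)² = 191.80²; (x − 13.2)² + (y + 50.9)² = 143.43²; (x + 87.3)² + (y − 19.2)² = 106.10².
Subtracting pairs of circle equations eliminates x²+y² and gives linear equations (the radical axes):
-28.6 x + 93.2 y = 8717.63
-229.6 x + 233.4 y = 23257.46
Solving the 2×2 system: x ≈ -9.0, y ≈ 90.8 km.
Check against Site 1 (with the unrounded x, y): √((x − 27.5)²+(y + 97.5)²) = 191.78 ≈ 191.80 km. ✓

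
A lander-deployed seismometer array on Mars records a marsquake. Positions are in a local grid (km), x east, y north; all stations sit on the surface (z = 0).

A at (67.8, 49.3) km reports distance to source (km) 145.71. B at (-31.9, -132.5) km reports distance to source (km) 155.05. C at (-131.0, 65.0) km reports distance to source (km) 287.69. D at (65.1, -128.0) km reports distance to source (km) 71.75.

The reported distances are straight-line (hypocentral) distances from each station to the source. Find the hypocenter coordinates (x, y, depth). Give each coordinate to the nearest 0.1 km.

(111.9, -85.4, 33.8)

Each station gives a sphere (x−x_i)² + (y−y_i)² + z² = d_i² (stations at z=0).
Subtracting the A sphere from B and C: z² cancels, leaving linear equations in x and y:
-199.4 x − 363.6 y = 8737.43
-397.6 x + 31.4 y = -47175.46
Solving: x ≈ 111.906, y ≈ -85.400 km (keep extra digits for the depth step; rounded: 111.9, -85.4).
Then from the A sphere: z² = 145.71² − (x − 67.8)² − (y − 49.3)² with x = 111.906, y = -85.400, so z ≈ 33.793 ≈ 33.8 km.
Check against D (with the unrounded solution): distance 71.75 ≈ 71.75 km. ✓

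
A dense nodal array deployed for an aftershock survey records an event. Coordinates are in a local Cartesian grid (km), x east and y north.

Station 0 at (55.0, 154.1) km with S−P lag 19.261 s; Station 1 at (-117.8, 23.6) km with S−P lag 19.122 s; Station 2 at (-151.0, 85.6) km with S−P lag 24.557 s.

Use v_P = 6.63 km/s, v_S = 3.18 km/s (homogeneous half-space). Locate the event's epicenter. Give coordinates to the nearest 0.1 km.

Distance from S−P lag: d = Δt · v_P v_S / (v_P − v_S) = Δt · (6.63·3.18)/(6.63−3.18) ≈ 6.1111·Δt.
So d_Station 0 = 117.71, d_Station 1 = 116.86, d_Station 2 = 150.07 km.
Circle about each station: (x − 55.0)² + (y − 154.1)² = 117.71²; (x + 117.8)² + (y − 23.6)² = 116.86²; (x + 151.0)² + (y − 85.6)² = 150.07².
Subtracting the Station 0 equation from the Station 1 and Station 2 equations removes the quadratic terms:
-345.6 x − 261.0 y = -12138.63
-412.0 x − 137.0 y = -5308.81
Solving the 2×2 system: x ≈ -4.6, y ≈ 52.6 km.

(-4.6, 52.6)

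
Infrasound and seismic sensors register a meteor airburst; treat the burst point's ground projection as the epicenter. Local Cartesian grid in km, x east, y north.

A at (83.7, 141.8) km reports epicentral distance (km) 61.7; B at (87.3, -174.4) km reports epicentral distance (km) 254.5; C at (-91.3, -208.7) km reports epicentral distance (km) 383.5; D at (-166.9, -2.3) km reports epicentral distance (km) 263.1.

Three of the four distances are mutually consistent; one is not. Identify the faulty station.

C

Solve using three stations at a time. Using A, B, D (subtract circle equations pairwise → linear system) gives (x, y) ≈ (83.0, 80.1).
Distances from that point to each station vs reported:
  A: calculated 61.7 vs reported 61.7 → residual 0.0 km
  B: calculated 254.5 vs reported 254.5 → residual 0.0 km
  C: calculated 337.3 vs reported 383.5 → residual 46.2 km
  D: calculated 263.1 vs reported 263.1 → residual 0.0 km
A, B, D are mutually consistent (residuals ≈ 0); C is off by 46.2 km.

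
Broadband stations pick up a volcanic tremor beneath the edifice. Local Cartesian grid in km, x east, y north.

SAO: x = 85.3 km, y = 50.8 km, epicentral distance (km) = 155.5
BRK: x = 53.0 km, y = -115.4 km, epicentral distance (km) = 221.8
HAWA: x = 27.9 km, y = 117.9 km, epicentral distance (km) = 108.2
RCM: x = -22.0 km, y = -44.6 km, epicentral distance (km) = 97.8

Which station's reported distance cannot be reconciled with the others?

RCM

Solve using three stations at a time. Using SAO, BRK, HAWA (subtract circle equations pairwise → linear system) gives (x, y) ≈ (-69.0, 69.8).
Distances from that point to each station vs reported:
  SAO: calculated 155.5 vs reported 155.5 → residual 0.0 km
  BRK: calculated 221.8 vs reported 221.8 → residual 0.0 km
  HAWA: calculated 108.2 vs reported 108.2 → residual 0.0 km
  RCM: calculated 123.7 vs reported 97.8 → residual 25.9 km
SAO, BRK, HAWA are mutually consistent (residuals ≈ 0); RCM is off by 25.9 km.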